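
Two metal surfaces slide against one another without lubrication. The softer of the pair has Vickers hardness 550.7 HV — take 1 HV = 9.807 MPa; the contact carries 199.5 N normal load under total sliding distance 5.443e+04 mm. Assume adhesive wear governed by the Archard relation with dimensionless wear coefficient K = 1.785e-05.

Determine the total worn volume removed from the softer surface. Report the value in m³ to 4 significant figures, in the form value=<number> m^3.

value=3.589e-11 m^3

The computation carries exact precision — intermediate values are displayed rounded, and a single final rounding, at 4 significant figures.
The distance L = 5.443e+04 mm = 54.43 m.
Hardness H = 550.7 HV × 9.807 MPa/HV = 5401 MPa = 5.401e+09 Pa.
In SI base units, W = 199.5 N, H = 5.401e+09 Pa, K = 1.785e-05.
Wear volume V = K·W·L/H = 1.785e-05 · 199.5 · 54.43 / 5.401e+09 = 3.589e-11 m³.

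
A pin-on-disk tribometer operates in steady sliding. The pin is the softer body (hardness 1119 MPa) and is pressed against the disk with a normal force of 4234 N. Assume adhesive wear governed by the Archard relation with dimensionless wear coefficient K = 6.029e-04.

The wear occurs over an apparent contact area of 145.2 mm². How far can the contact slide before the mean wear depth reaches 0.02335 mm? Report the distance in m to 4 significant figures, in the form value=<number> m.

Intermediates are displayed rounded — all arithmetic runs at full float precision. Rounded once at the end: four significant digits.
Convert: Hardness H = 1119 MPa = 1.119e+09 Pa.
Convert: Contact area A = 145.2 mm² = 1.452e-04 m².
Convert: Depth limit h_lim = 0.02335 mm = 2.335e-05 m.
SI base units throughout: W = 4234 N, H = 1.119e+09 Pa, K = 6.029e-04.
Volume at the limit: V_lim = h_lim·A = 2.335e-05 · 1.452e-04 = 3.390e-09 m³.
Inverting, life L = V_lim·H/(K·W) = 3.390e-09 · 1.119e+09 / (6.029e-04 · 4234) = 1.486 m.

value=1.486 m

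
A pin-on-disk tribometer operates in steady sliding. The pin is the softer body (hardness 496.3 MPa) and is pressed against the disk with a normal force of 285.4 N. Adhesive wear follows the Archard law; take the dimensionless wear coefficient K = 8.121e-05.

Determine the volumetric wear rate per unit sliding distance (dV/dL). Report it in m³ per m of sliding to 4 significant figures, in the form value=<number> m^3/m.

value=4.670e-11 m^3/m

Intermediates are displayed rounded; the algebra maintains full float precision. Rounded once at the end, at four significant figures.
Hardness H = 496.3 MPa = 4.963e+08 Pa.
Working in SI base units: W = 285.4 N, H = 4.963e+08 Pa, K = 8.121e-05.
Sliding wear rate dV/dL = K·W/H (independent of L): 8.121e-05 · 285.4 / 4.963e+08 = 4.670e-11 m³/m.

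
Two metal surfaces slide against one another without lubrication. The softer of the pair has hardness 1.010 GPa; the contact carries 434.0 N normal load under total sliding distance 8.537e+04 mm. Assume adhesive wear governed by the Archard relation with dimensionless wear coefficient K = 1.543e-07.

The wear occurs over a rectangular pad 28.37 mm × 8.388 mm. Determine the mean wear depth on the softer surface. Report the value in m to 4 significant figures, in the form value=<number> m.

Intermediate values are displayed rounded; the computation maintains full precision; rounded just once to 4 significant figures.
Convert: Distance covered L = 8.537e+04 mm = 85.37 m.
Convert: Hardness H = 1.010 GPa = 1.010e+09 Pa.
Convert: Pad sides 28.37 mm × 8.388 mm = 0.02837 m × 0.008388 m. Contact area A = 0.02837 m × 0.008388 m = 2.380e-04 m².
Collected in SI base units: W = 434.0 N, H = 1.010e+09 Pa, K = 1.543e-07.
Archard relation: V = K·W·L/H = 1.543e-07 · 434.0 · 85.37 / 1.010e+09 = 5.660e-12 m³.
Wear depth h = V/A = 5.660e-12 / 2.380e-04 = 2.379e-08 m.

value=2.379e-08 m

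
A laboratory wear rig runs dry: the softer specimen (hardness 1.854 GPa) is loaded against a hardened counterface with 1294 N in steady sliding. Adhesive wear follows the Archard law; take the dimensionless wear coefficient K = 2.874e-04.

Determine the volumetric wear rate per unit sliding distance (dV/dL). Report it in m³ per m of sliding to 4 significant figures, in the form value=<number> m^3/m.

Each operation carries exact precision. Quoted intermediates are rounded — one final rounding to 4 significant figures.
Hardness H = 1.854 GPa = 1.854e+09 Pa.
Restated in SI base units: W = 1294 N, H = 1.854e+09 Pa, K = 2.874e-04.
The wear rate dV/dL = K·W/H: 2.874e-04 · 1294 / 1.854e+09 = 2.006e-10 m³/m.

value=2.006e-10 m^3/m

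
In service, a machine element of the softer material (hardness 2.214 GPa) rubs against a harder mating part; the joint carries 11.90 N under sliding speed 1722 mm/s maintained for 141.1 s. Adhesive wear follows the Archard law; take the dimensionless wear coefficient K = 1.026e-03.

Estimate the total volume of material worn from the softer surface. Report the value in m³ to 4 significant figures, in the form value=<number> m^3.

value=1.340e-09 m^3

Intermediates are shown rounded — the computation carries full precision — one final rounding to four significant figures.
Sliding speed v = 1722 mm/s = 1.722 m/s. The distance L = v·t = 1.722 m/s × 141.1 s = 243.0 m.
Hardness H = 2.214 GPa = 2.214e+09 Pa.
Restated in SI base units: W = 11.90 N, H = 2.214e+09 Pa, K = 1.026e-03.
Volume removed: V = K·W·L/H = 1.026e-03 · 11.90 · 243.0 / 2.214e+09 = 1.340e-09 m³.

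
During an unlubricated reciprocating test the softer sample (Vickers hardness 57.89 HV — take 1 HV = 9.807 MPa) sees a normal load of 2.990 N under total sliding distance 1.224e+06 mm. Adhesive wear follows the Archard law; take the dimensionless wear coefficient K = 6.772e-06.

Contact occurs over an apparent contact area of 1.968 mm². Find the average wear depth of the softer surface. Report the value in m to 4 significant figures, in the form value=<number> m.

value=2.218e-05 m

The computation maintains exact precision — the intermediates appear rounded; a single final rounding: 4 significant digits.
Convert: Total distance L = 1.224e+06 mm = 1224 m.
Convert: Hardness H = 57.89 HV × 9.807 MPa/HV = 567.7 MPa = 5.677e+08 Pa.
Convert: Contact area A = 1.968 mm² = 1.968e-06 m².
Collected in SI base units: W = 2.990 N, H = 5.677e+08 Pa, K = 6.772e-06.
Archard relation: V = K·W·L/H = 6.772e-06 · 2.990 · 1224 / 5.677e+08 = 4.365e-11 m³.
Depth h = V/A = 4.365e-11 / 1.968e-06 = 2.218e-05 m.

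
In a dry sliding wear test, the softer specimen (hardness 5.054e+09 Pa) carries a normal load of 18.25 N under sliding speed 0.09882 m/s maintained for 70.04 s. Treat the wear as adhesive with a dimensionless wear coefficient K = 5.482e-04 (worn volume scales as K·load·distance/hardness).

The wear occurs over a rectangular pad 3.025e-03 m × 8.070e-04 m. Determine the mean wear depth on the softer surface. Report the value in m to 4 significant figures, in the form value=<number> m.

Intermediates appear rounded — all working math holds full precision. Rounded just once to 4 significant digits.
Convert: Distance covered L = v·t = 0.09882 m/s × 70.04 s = 6.921 m.
Convert: Contact area A = 3.025e-03 m × 8.070e-04 m = 2.441e-06 m².
Working in SI base units: W = 18.25 N, H = 5.054e+09 Pa, K = 5.482e-04.
Worn volume V = K·W·L/H = 5.482e-04 · 18.25 · 6.921 / 5.054e+09 = 1.370e-11 m³.
Mean wear depth h = V/A = 1.370e-11 / 2.441e-06 = 5.613e-06 m.

value=5.613e-06 m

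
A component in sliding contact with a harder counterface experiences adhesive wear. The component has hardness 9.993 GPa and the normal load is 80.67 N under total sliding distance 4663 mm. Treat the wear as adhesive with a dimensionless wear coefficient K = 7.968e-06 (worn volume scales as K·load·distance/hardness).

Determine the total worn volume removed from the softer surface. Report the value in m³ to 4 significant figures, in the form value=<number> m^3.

Every step maintains full precision, and the intermediates are printed rounded; rounded just once, at 4 significant figures.
Path length L = 4663 mm = 4.663 m.
Hardness H = 9.993 GPa = 9.993e+09 Pa.
Collected in SI base units: W = 80.67 N, H = 9.993e+09 Pa, K = 7.968e-06.
Volume removed: V = K·W·L/H = 7.968e-06 · 80.67 · 4.663 / 9.993e+09 = 2.999e-13 m³.

value=2.999e-13 m^3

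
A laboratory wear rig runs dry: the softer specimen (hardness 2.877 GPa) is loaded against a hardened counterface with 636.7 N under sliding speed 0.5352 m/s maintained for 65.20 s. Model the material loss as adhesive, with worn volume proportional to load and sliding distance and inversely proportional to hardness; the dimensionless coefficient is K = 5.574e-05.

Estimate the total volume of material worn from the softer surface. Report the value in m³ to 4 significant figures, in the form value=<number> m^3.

Every step runs at full precision; intermediates are shown rounded, and a lone final rounding, at 4 significant digits.
Distance covered L = v·t = 0.5352 m/s × 65.20 s = 34.90 m.
Hardness H = 2.877 GPa = 2.877e+09 Pa.
SI base units throughout: W = 636.7 N, H = 2.877e+09 Pa, K = 5.574e-05.
Apply Archard: V = K·W·L/H = 5.574e-05 · 636.7 · 34.90 / 2.877e+09 = 4.305e-10 m³.

value=4.305e-10 m^3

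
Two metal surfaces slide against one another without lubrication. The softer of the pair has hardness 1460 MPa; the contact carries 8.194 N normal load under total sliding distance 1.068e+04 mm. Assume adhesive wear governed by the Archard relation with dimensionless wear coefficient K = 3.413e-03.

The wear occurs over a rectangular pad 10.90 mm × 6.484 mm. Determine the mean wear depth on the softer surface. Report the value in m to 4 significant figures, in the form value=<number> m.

The intermediates appear rounded; all working math runs at full float precision — rounded just once: 4 significant digits.
Convert: Total distance L = 1.068e+04 mm = 10.68 m.
Convert: Hardness H = 1460 MPa = 1.460e+09 Pa.
Convert: Pad sides 10.90 mm × 6.484 mm = 0.01090 m × 0.006484 m. Contact area A = 0.01090 m × 0.006484 m = 7.068e-05 m².
Working in SI base units: W = 8.194 N, H = 1.460e+09 Pa, K = 3.413e-03.
Apply Archard: V = K·W·L/H = 3.413e-03 · 8.194 · 10.68 / 1.460e+09 = 2.046e-10 m³.
Mean depth h = V/A = 2.046e-10 / 7.068e-05 = 2.895e-06 m.

value=2.895e-06 m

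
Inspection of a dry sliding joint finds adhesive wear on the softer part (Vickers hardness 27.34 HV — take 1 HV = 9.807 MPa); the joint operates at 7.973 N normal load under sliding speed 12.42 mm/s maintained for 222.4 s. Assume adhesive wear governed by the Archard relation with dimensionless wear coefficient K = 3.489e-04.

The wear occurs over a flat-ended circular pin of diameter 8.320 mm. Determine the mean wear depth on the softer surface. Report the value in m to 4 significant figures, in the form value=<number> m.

Printed values are rounded; every step keeps full float precision; rounded once at the end, at 4 significant figures.
Convert: Sliding speed v = 12.42 mm/s = 0.01242 m/s. Distance covered L = v·t = 0.01242 m/s × 222.4 s = 2.762 m.
Convert: Hardness H = 27.34 HV × 9.807 MPa/HV = 268.1 MPa = 2.681e+08 Pa.
Convert: Pin diameter d = 8.320 mm = 0.008320 m. Contact area A = π·d²/4 = π·(0.008320 m)²/4 = 5.437e-05 m².
In SI base units: W = 7.973 N, H = 2.681e+08 Pa, K = 3.489e-04.
Volume removed: V = K·W·L/H = 3.489e-04 · 7.973 · 2.762 / 2.681e+08 = 2.866e-11 m³.
Mean wear depth h = V/A = 2.866e-11 / 5.437e-05 = 5.271e-07 m.

value=5.271e-07 m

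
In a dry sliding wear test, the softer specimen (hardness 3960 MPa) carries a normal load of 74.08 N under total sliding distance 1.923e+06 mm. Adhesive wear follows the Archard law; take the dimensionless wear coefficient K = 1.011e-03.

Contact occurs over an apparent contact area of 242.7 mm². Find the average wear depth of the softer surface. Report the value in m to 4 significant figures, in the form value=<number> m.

The computation maintains full precision. Intermediates appear rounded, and a lone final rounding to 4 significant digits.
Distance L = 1.923e+06 mm = 1923 m.
Hardness H = 3960 MPa = 3.960e+09 Pa.
Contact area A = 242.7 mm² = 2.427e-04 m².
Working in SI base units: W = 74.08 N, H = 3.960e+09 Pa, K = 1.011e-03.
Archard relation: V = K·W·L/H = 1.011e-03 · 74.08 · 1923 / 3.960e+09 = 3.637e-08 m³.
Depth of wear h = V/A = 3.637e-08 / 2.427e-04 = 1.499e-04 m.

value=1.499e-04 m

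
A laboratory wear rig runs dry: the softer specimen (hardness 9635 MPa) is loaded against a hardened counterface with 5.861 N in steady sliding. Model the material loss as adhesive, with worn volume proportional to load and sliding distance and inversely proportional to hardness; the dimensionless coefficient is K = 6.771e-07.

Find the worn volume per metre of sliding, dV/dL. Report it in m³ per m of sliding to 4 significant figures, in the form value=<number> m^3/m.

Displayed values are rounded, and each operation runs at full precision. Rounded just once: 4 significant figures.
Hardness H = 9635 MPa = 9.635e+09 Pa.
Expressed in SI base units: W = 5.861 N, H = 9.635e+09 Pa, K = 6.771e-07.
Volumetric rate dV/dL = K·W/H — distance-free: 6.771e-07 · 5.861 / 9.635e+09 = 4.119e-16 m³/m.

value=4.119e-16 m^3/m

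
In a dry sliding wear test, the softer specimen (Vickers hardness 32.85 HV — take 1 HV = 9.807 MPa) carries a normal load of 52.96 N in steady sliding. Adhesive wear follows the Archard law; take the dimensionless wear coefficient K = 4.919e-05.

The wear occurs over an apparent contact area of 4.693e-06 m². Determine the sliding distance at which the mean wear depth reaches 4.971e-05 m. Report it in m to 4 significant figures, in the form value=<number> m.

The computation runs at full precision, and intermediates are printed rounded. Rounded just once to 4 significant digits.
Hardness H = 32.85 HV × 9.807 MPa/HV = 322.2 MPa = 3.222e+08 Pa.
In SI base units, W = 52.96 N, H = 3.222e+08 Pa, K = 4.919e-05.
Wearable volume V_lim = h_lim·A = 4.971e-05 · 4.693e-06 = 2.333e-10 m³.
Inverting, life L = V_lim·H/(K·W) = 2.333e-10 · 3.222e+08 / (4.919e-05 · 52.96) = 28.85 m.

value=28.85 m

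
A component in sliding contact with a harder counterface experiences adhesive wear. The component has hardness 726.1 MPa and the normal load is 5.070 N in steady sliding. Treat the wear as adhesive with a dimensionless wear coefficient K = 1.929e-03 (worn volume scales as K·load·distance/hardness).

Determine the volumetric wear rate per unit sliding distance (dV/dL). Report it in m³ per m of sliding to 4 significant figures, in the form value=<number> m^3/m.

value=1.347e-11 m^3/m

Each operation maintains full precision. Intermediate values are printed rounded; a single final rounding: 4 significant figures.
Hardness H = 726.1 MPa = 7.261e+08 Pa.
In SI base units: W = 5.070 N, H = 7.261e+08 Pa, K = 1.929e-03.
Wear rate dV/dL = K·W/H (independent of L): 1.929e-03 · 5.070 / 7.261e+08 = 1.347e-11 m³/m.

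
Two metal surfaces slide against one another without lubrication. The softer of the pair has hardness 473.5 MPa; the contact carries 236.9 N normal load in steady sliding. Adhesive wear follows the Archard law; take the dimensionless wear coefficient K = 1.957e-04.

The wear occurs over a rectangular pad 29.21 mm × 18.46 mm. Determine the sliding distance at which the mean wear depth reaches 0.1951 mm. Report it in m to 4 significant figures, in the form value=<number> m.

All working math maintains full float precision. Intermediates are printed rounded, and rounded just once to four significant digits.
Hardness H = 473.5 MPa = 4.735e+08 Pa.
Pad sides 29.21 mm × 18.46 mm = 0.02921 m × 0.01846 m. Contact area A = 0.02921 m × 0.01846 m = 5.392e-04 m².
Depth limit h_lim = 0.1951 mm = 1.951e-04 m.
In SI base units, W = 236.9 N, H = 4.735e+08 Pa, K = 1.957e-04.
At the depth limit, V_lim = h_lim·A = 1.951e-04 · 5.392e-04 = 1.052e-07 m³.
Sliding life L = V_lim·H/(K·W) = 1.052e-07 · 4.735e+08 / (1.957e-04 · 236.9) = 1074 m.

value=1074 m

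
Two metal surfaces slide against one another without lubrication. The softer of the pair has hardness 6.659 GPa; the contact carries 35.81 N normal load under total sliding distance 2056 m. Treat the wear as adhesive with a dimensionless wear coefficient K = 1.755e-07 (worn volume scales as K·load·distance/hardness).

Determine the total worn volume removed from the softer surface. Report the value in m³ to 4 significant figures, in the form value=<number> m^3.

value=1.940e-12 m^3

The algebra holds exact precision — intermediate values are printed rounded. Rounded just once, at four significant digits.
Hardness H = 6.659 GPa = 6.659e+09 Pa.
Expressed in SI base units: W = 35.81 N, H = 6.659e+09 Pa, K = 1.755e-07.
Apply Archard: V = K·W·L/H = 1.755e-07 · 35.81 · 2056 / 6.659e+09 = 1.940e-12 m³.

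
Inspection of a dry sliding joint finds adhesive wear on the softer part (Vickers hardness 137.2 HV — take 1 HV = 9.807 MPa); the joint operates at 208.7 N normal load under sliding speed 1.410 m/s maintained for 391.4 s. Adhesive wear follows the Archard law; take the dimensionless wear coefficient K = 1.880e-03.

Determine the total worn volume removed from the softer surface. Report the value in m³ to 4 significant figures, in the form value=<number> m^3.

value=1.609e-07 m^3

The computation holds exact precision; intermediate values are shown rounded, and rounded once at the end, at 4 significant figures.
Convert: Sliding distance L = v·t = 1.410 m/s × 391.4 s = 551.9 m.
Convert: Hardness H = 137.2 HV × 9.807 MPa/HV = 1346 MPa = 1.346e+09 Pa.
Working in SI base units: W = 208.7 N, H = 1.346e+09 Pa, K = 1.880e-03.
The Archard volume V = K·W·L/H = 1.880e-03 · 208.7 · 551.9 / 1.346e+09 = 1.609e-07 m³.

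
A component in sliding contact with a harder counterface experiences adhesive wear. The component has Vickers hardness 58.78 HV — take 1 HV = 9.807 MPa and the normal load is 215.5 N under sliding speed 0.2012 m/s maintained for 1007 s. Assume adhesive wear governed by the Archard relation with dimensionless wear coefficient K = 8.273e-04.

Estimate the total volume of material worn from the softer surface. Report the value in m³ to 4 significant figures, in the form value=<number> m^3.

value=6.266e-08 m^3

Intermediates are shown rounded, and every step runs at full float precision. Rounded just once: four significant figures.
Path length L = v·t = 0.2012 m/s × 1007 s = 202.6 m.
Hardness H = 58.78 HV × 9.807 MPa/HV = 576.5 MPa = 5.765e+08 Pa.
Collected in SI base units: W = 215.5 N, H = 5.765e+08 Pa, K = 8.273e-04.
Archard relation: V = K·W·L/H = 8.273e-04 · 215.5 · 202.6 / 5.765e+08 = 6.266e-08 m³.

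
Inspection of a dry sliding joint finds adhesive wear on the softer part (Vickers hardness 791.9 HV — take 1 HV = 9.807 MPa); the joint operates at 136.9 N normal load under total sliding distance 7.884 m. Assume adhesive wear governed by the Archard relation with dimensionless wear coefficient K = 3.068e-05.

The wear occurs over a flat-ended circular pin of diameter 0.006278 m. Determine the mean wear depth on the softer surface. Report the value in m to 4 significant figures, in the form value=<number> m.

value=1.377e-07 m

Intermediate values appear rounded, and the computation carries full float precision, and rounded just once, at four significant digits.
Convert: Hardness H = 791.9 HV × 9.807 MPa/HV = 7766 MPa = 7.766e+09 Pa.
Convert: Contact area A = π·d²/4 = π·(0.006278 m)²/4 = 3.096e-05 m².
As SI base values: W = 136.9 N, H = 7.766e+09 Pa, K = 3.068e-05.
Wear volume V = K·W·L/H = 3.068e-05 · 136.9 · 7.884 / 7.766e+09 = 4.264e-12 m³.
Depth of wear h = V/A = 4.264e-12 / 3.096e-05 = 1.377e-07 m.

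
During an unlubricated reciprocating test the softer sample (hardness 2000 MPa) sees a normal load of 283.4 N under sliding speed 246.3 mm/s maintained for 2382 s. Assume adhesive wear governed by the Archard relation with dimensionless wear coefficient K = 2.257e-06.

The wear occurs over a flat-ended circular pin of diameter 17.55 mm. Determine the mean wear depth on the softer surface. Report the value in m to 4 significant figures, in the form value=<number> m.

The computation holds full float precision. Quoted intermediates are rounded, and one last rounding: four significant figures.
Convert: Sliding speed v = 246.3 mm/s = 0.2463 m/s. Distance covered L = v·t = 0.2463 m/s × 2382 s = 586.7 m.
Convert: Hardness H = 2000 MPa = 2.000e+09 Pa.
Convert: Pin diameter d = 17.55 mm = 0.01755 m. Contact area A = π·d²/4 = π·(0.01755 m)²/4 = 2.419e-04 m².
Working in SI base units: W = 283.4 N, H = 2.000e+09 Pa, K = 2.257e-06.
Archard relation: V = K·W·L/H = 2.257e-06 · 283.4 · 586.7 / 2.000e+09 = 1.876e-10 m³.
Mean depth h = V/A = 1.876e-10 / 2.419e-04 = 7.756e-07 m.

value=7.756e-07 m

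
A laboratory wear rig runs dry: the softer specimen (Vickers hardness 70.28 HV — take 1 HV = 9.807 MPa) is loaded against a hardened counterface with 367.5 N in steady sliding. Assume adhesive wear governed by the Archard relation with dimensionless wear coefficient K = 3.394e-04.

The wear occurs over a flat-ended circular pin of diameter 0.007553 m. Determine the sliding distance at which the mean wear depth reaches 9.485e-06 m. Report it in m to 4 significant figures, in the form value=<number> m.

value=2.348 m

Shown intermediates are rounded, and each operation holds full float precision — a single final rounding, at 4 significant digits.
Convert: Hardness H = 70.28 HV × 9.807 MPa/HV = 689.2 MPa = 6.892e+08 Pa.
Convert: Contact area A = π·d²/4 = π·(0.007553 m)²/4 = 4.481e-05 m².
Working in SI base units: W = 367.5 N, H = 6.892e+08 Pa, K = 3.394e-04.
Allowed volume V_lim = h_lim·A = 9.485e-06 · 4.481e-05 = 4.250e-10 m³.
Life L = V_lim·H/(K·W) = 4.250e-10 · 6.892e+08 / (3.394e-04 · 367.5) = 2.348 m.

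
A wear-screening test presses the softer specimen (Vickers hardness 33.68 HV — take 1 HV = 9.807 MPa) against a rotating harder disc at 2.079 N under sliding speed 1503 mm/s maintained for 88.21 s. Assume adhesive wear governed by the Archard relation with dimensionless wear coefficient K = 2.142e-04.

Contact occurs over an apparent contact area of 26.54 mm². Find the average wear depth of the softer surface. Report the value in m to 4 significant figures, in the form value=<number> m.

value=6.735e-06 m

All arithmetic maintains full precision, and the intermediates are displayed rounded; rounded just once: four significant digits.
Convert: Sliding speed v = 1503 mm/s = 1.503 m/s. Distance covered L = v·t = 1.503 m/s × 88.21 s = 132.6 m.
Convert: Hardness H = 33.68 HV × 9.807 MPa/HV = 330.3 MPa = 3.303e+08 Pa.
Convert: Contact area A = 26.54 mm² = 2.654e-05 m².
Collected in SI base units: W = 2.079 N, H = 3.303e+08 Pa, K = 2.142e-04.
Apply Archard: V = K·W·L/H = 2.142e-04 · 2.079 · 132.6 / 3.303e+08 = 1.787e-10 m³.
Depth of wear h = V/A = 1.787e-10 / 2.654e-05 = 6.735e-06 m.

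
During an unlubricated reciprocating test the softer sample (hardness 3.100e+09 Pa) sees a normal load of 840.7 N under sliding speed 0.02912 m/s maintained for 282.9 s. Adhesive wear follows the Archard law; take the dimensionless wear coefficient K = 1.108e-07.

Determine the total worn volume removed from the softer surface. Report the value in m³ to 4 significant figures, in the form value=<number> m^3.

All working math runs at full precision — printed values are rounded; a single final rounding, at 4 significant figures.
Distance covered L = v·t = 0.02912 m/s × 282.9 s = 8.238 m.
In SI base units: W = 840.7 N, H = 3.100e+09 Pa, K = 1.108e-07.
Wear volume V = K·W·L/H = 1.108e-07 · 840.7 · 8.238 / 3.100e+09 = 2.475e-13 m³.

value=2.475e-13 m^3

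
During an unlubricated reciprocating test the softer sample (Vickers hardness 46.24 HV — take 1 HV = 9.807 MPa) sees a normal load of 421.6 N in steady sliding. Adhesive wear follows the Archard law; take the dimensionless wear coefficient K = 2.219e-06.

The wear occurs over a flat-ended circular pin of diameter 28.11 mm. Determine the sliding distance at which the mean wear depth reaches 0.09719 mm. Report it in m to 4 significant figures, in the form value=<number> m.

The intermediates are shown rounded — all working math maintains full precision. Rounded once at the end: four significant figures.
Hardness H = 46.24 HV × 9.807 MPa/HV = 453.5 MPa = 4.535e+08 Pa.
Pin diameter d = 28.11 mm = 0.02811 m. Contact area A = π·d²/4 = π·(0.02811 m)²/4 = 6.206e-04 m².
Depth limit h_lim = 0.09719 mm = 9.719e-05 m.
Expressed in SI base units: W = 421.6 N, H = 4.535e+08 Pa, K = 2.219e-06.
Permissible volume V_lim = h_lim·A = 9.719e-05 · 6.206e-04 = 6.032e-08 m³.
Thus life L = V_lim·H/(K·W) = 6.032e-08 · 4.535e+08 / (2.219e-06 · 421.6) = 2.924e+04 m.

value=2.924e+04 m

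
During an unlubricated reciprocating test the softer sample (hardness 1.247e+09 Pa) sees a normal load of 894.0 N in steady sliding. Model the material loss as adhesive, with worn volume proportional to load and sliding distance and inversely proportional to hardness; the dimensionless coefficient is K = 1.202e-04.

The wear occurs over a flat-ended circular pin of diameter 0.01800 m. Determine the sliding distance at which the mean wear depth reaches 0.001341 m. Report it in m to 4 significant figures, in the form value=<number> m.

The intermediates are displayed rounded, and every step keeps full float precision, and a single final rounding to four significant figures.
Convert: Contact area A = π·d²/4 = π·(0.01800 m)²/4 = 2.545e-04 m².
As SI base values: W = 894.0 N, H = 1.247e+09 Pa, K = 1.202e-04.
Permissible volume V_lim = h_lim·A = 0.001341 · 2.545e-04 = 3.412e-07 m³.
Thus life L = V_lim·H/(K·W) = 3.412e-07 · 1.247e+09 / (1.202e-04 · 894.0) = 3960 m.

value=3960 m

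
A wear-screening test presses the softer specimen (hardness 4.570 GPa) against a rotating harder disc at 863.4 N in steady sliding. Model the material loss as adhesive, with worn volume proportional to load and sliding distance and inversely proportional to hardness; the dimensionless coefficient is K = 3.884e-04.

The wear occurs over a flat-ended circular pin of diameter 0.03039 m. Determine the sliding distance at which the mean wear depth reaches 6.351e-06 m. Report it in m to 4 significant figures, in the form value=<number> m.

Intermediates appear rounded, and all arithmetic runs at full precision. Rounded just once, at four significant digits.
Hardness H = 4.570 GPa = 4.570e+09 Pa.
Contact area A = π·d²/4 = π·(0.03039 m)²/4 = 7.254e-04 m².
Working in SI base units: W = 863.4 N, H = 4.570e+09 Pa, K = 3.884e-04.
Wearable volume V_lim = h_lim·A = 6.351e-06 · 7.254e-04 = 4.607e-09 m³.
So the life L = V_lim·H/(K·W) = 4.607e-09 · 4.570e+09 / (3.884e-04 · 863.4) = 62.78 m.

value=62.78 m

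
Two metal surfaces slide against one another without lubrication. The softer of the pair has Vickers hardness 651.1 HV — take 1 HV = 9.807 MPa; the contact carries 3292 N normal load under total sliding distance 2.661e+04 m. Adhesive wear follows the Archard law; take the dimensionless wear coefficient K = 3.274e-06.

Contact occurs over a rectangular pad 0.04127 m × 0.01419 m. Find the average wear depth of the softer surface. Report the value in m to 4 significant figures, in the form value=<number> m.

All arithmetic holds full precision. Quoted intermediates are rounded, and one final rounding: 4 significant digits.
Convert: Hardness H = 651.1 HV × 9.807 MPa/HV = 6385 MPa = 6.385e+09 Pa.
Convert: Contact area A = 0.04127 m × 0.01419 m = 5.856e-04 m².
SI base units throughout: W = 3292 N, H = 6.385e+09 Pa, K = 3.274e-06.
Wear volume V = K·W·L/H = 3.274e-06 · 3292 · 2.661e+04 / 6.385e+09 = 4.492e-08 m³.
Wear depth h = V/A = 4.492e-08 / 5.856e-04 = 7.670e-05 m.

value=7.670e-05 m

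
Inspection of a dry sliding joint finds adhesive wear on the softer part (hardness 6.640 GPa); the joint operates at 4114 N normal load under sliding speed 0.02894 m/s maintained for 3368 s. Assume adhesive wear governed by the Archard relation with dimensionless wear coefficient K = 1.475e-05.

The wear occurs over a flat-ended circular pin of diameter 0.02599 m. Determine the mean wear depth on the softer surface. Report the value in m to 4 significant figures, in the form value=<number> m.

All arithmetic keeps full precision, and the intermediates are printed rounded — a lone final rounding to 4 significant figures.
Distance L = v·t = 0.02894 m/s × 3368 s = 97.47 m.
Hardness H = 6.640 GPa = 6.640e+09 Pa.
Contact area A = π·d²/4 = π·(0.02599 m)²/4 = 5.305e-04 m².
In SI base units: W = 4114 N, H = 6.640e+09 Pa, K = 1.475e-05.
Apply Archard: V = K·W·L/H = 1.475e-05 · 4114 · 97.47 / 6.640e+09 = 8.908e-10 m³.
Wear depth h = V/A = 8.908e-10 / 5.305e-04 = 1.679e-06 m.

value=1.679e-06 m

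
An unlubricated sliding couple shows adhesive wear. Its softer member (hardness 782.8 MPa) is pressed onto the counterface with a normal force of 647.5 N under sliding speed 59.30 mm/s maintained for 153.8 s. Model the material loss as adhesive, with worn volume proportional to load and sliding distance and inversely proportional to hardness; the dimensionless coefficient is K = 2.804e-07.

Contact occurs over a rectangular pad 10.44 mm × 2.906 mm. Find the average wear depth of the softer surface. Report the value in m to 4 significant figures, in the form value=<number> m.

Intermediate values are displayed rounded, and all working math holds exact precision — rounded just once: 4 significant digits.
Convert: Sliding speed v = 59.30 mm/s = 0.05930 m/s. Distance covered L = v·t = 0.05930 m/s × 153.8 s = 9.120 m.
Convert: Hardness H = 782.8 MPa = 7.828e+08 Pa.
Convert: Pad sides 10.44 mm × 2.906 mm = 0.01044 m × 0.002906 m. Contact area A = 0.01044 m × 0.002906 m = 3.034e-05 m².
Working in SI base units: W = 647.5 N, H = 7.828e+08 Pa, K = 2.804e-07.
Worn volume V = K·W·L/H = 2.804e-07 · 647.5 · 9.120 / 7.828e+08 = 2.115e-12 m³.
Wear depth h = V/A = 2.115e-12 / 3.034e-05 = 6.972e-08 m.

value=6.972e-08 m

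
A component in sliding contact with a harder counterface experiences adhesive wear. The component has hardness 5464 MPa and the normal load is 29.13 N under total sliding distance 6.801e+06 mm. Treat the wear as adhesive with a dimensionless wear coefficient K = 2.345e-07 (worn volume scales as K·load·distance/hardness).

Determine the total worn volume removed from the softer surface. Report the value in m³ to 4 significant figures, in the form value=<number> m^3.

Each operation carries full precision — intermediates are shown rounded; rounded just once to 4 significant figures.
Distance covered L = 6.801e+06 mm = 6801 m.
Hardness H = 5464 MPa = 5.464e+09 Pa.
SI base units throughout: W = 29.13 N, H = 5.464e+09 Pa, K = 2.345e-07.
Wear volume V = K·W·L/H = 2.345e-07 · 29.13 · 6801 / 5.464e+09 = 8.502e-12 m³.

value=8.502e-12 m^3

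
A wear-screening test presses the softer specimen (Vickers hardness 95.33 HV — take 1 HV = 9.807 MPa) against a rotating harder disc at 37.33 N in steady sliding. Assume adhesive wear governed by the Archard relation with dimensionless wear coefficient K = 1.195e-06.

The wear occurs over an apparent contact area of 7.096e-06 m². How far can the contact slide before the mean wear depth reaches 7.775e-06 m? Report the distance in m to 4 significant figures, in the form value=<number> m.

value=1156 m

Printed values are rounded; all working math holds exact precision. Rounded once at the end to 4 significant digits.
Hardness H = 95.33 HV × 9.807 MPa/HV = 934.9 MPa = 9.349e+08 Pa.
Working in SI base units: W = 37.33 N, H = 9.349e+08 Pa, K = 1.195e-06.
Wearable volume V_lim = h_lim·A = 7.775e-06 · 7.096e-06 = 5.517e-11 m³.
Thus life L = V_lim·H/(K·W) = 5.517e-11 · 9.349e+08 / (1.195e-06 · 37.33) = 1156 m.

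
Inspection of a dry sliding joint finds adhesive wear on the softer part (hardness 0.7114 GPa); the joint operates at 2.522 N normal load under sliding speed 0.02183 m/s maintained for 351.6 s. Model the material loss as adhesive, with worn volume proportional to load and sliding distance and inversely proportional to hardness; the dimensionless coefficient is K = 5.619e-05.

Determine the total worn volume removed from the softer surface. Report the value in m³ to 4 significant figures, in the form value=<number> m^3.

All arithmetic holds full precision. Intermediates are printed rounded — rounded just once to four significant digits.
Convert: Path length L = v·t = 0.02183 m/s × 351.6 s = 7.675 m.
Convert: Hardness H = 0.7114 GPa = 7.114e+08 Pa.
Expressed in SI base units: W = 2.522 N, H = 7.114e+08 Pa, K = 5.619e-05.
Apply Archard: V = K·W·L/H = 5.619e-05 · 2.522 · 7.675 / 7.114e+08 = 1.529e-12 m³.

value=1.529e-12 m^3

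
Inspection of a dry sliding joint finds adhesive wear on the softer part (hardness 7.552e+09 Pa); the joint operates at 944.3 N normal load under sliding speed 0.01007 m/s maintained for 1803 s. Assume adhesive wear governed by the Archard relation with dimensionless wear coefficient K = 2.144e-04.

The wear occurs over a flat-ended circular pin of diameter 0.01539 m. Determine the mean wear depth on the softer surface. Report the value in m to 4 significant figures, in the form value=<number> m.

value=2.617e-06 m

Printed values are rounded, and all working math keeps exact precision. Rounded once at the end to four significant figures.
Convert: Total distance L = v·t = 0.01007 m/s × 1803 s = 18.16 m.
Convert: Contact area A = π·d²/4 = π·(0.01539 m)²/4 = 1.860e-04 m².
Expressed in SI base units: W = 944.3 N, H = 7.552e+09 Pa, K = 2.144e-04.
Worn volume V = K·W·L/H = 2.144e-04 · 944.3 · 18.16 / 7.552e+09 = 4.867e-10 m³.
Depth h = V/A = 4.867e-10 / 1.860e-04 = 2.617e-06 m.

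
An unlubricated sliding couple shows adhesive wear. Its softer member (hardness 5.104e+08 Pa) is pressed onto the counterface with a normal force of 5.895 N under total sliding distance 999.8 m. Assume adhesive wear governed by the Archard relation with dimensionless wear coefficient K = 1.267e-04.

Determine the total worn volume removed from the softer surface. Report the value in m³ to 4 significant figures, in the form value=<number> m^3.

value=1.463e-09 m^3

Printed values are rounded; the algebra keeps full precision — one final rounding: 4 significant figures.
SI base units throughout: W = 5.895 N, H = 5.104e+08 Pa, K = 1.267e-04.
Volume removed: V = K·W·L/H = 1.267e-04 · 5.895 · 999.8 / 5.104e+08 = 1.463e-09 m³.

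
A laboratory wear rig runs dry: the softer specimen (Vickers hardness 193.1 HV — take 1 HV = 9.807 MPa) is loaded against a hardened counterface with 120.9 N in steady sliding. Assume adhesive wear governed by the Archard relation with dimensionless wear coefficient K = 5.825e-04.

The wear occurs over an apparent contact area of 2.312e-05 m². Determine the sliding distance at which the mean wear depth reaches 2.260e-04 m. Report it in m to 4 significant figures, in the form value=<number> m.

All working math carries full precision — intermediate values are printed rounded, and a lone final rounding to four significant figures.
Hardness H = 193.1 HV × 9.807 MPa/HV = 1894 MPa = 1.894e+09 Pa.
As SI base values: W = 120.9 N, H = 1.894e+09 Pa, K = 5.825e-04.
Wearable volume V_lim = h_lim·A = 2.260e-04 · 2.312e-05 = 5.225e-09 m³.
Thus life L = V_lim·H/(K·W) = 5.225e-09 · 1.894e+09 / (5.825e-04 · 120.9) = 140.5 m.

value=140.5 m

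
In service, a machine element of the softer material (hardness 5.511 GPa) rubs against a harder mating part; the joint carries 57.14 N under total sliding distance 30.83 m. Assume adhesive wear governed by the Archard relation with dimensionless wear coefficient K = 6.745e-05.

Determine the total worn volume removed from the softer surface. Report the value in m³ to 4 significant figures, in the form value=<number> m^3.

value=2.156e-11 m^3

The computation carries full float precision; intermediates are printed rounded — a lone final rounding, at four significant digits.
Hardness H = 5.511 GPa = 5.511e+09 Pa.
Expressed in SI base units: W = 57.14 N, H = 5.511e+09 Pa, K = 6.745e-05.
The Archard volume V = K·W·L/H = 6.745e-05 · 57.14 · 30.83 / 5.511e+09 = 2.156e-11 m³.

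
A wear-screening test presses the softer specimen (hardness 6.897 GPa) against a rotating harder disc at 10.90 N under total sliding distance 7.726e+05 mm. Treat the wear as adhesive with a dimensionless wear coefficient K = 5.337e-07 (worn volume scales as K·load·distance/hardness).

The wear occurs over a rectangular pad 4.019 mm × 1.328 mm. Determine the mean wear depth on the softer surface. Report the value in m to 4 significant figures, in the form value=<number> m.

Every step keeps exact precision; intermediate values are printed rounded; a single final rounding to four significant figures.
Convert: Total distance L = 7.726e+05 mm = 772.6 m.
Convert: Hardness H = 6.897 GPa = 6.897e+09 Pa.
Convert: Pad sides 4.019 mm × 1.328 mm = 0.004019 m × 0.001328 m. Contact area A = 0.004019 m × 0.001328 m = 5.337e-06 m².
Working in SI base units: W = 10.90 N, H = 6.897e+09 Pa, K = 5.337e-07.
The Archard volume V = K·W·L/H = 5.337e-07 · 10.90 · 772.6 / 6.897e+09 = 6.517e-13 m³.
Wear depth h = V/A = 6.517e-13 / 5.337e-06 = 1.221e-07 m.

value=1.221e-07 m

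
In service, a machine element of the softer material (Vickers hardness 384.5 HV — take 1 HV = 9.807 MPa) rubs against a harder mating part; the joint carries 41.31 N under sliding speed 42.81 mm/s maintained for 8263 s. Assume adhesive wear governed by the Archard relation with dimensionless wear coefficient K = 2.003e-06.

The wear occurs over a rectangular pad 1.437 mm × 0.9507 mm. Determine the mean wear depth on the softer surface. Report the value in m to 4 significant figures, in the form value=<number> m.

value=5.682e-06 m

Printed values are rounded. Every step maintains exact precision — rounded once at the end, at four significant digits.
Sliding speed v = 42.81 mm/s = 0.04281 m/s. Total distance L = v·t = 0.04281 m/s × 8263 s = 353.7 m.
Hardness H = 384.5 HV × 9.807 MPa/HV = 3771 MPa = 3.771e+09 Pa.
Pad sides 1.437 mm × 0.9507 mm = 1.437e-03 m × 9.507e-04 m. Contact area A = 1.437e-03 m × 9.507e-04 m = 1.366e-06 m².
Restated in SI base units: W = 41.31 N, H = 3.771e+09 Pa, K = 2.003e-06.
Wear volume V = K·W·L/H = 2.003e-06 · 41.31 · 353.7 / 3.771e+09 = 7.762e-12 m³.
Mean wear depth h = V/A = 7.762e-12 / 1.366e-06 = 5.682e-06 m.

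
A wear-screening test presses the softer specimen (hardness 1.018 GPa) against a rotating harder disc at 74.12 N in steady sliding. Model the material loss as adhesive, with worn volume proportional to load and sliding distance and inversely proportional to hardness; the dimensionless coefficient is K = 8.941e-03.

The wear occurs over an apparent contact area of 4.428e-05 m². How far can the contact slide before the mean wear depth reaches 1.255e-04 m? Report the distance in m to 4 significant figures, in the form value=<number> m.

Shown intermediates are rounded. The computation holds full float precision. Rounded just once, at four significant figures.
Convert: Hardness H = 1.018 GPa = 1.018e+09 Pa.
SI base units throughout: W = 74.12 N, H = 1.018e+09 Pa, K = 8.941e-03.
Limit volume V_lim = h_lim·A = 1.255e-04 · 4.428e-05 = 5.557e-09 m³.
Life L = V_lim·H/(K·W) = 5.557e-09 · 1.018e+09 / (8.941e-03 · 74.12) = 8.536 m.

value=8.536 m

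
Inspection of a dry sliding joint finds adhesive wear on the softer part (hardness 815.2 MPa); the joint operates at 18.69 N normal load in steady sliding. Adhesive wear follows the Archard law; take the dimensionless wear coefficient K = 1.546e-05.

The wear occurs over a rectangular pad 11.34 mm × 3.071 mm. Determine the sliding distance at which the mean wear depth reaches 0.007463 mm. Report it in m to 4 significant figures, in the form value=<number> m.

value=733.2 m

Each operation carries full float precision, and the intermediates are shown rounded — rounded once at the end, at 4 significant digits.
Convert: Hardness H = 815.2 MPa = 8.152e+08 Pa.
Convert: Pad sides 11.34 mm × 3.071 mm = 0.01134 m × 0.003071 m. Contact area A = 0.01134 m × 0.003071 m = 3.483e-05 m².
Convert: Depth limit h_lim = 0.007463 mm = 7.463e-06 m.
Expressed in SI base units: W = 18.69 N, H = 8.152e+08 Pa, K = 1.546e-05.
Wearable volume V_lim = h_lim·A = 7.463e-06 · 3.483e-05 = 2.599e-10 m³.
Inverting, life L = V_lim·H/(K·W) = 2.599e-10 · 8.152e+08 / (1.546e-05 · 18.69) = 733.2 m.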